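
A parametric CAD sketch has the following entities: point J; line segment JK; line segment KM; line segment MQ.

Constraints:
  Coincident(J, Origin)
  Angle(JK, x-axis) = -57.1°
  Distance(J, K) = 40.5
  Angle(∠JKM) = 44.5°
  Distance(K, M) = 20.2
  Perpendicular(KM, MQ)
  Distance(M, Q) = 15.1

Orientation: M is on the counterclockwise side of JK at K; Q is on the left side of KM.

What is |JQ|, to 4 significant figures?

15.87

J is at the origin; JK runs at -57.1° with length 40.5, so K = 40.5·(cos -57.1°, sin -57.1°) = (22.00, -34.00). ∠JKM = 44.5°, so KM runs at -57.1° + (180° − 44.5°) = 78.40° from the x-axis; with |KM| = 20.2, M = K + 20.2·(cos 78.40°, sin 78.40°) = (26.06, -14.22). The perpendicularity gives MQ at right angles to KM; with |MQ| = 15.1 on the left of KM, Q = M + 15.1·(-0.9796, 0.2011) = (11.27, -11.18). Then |JQ| = |Q − J| = 15.87.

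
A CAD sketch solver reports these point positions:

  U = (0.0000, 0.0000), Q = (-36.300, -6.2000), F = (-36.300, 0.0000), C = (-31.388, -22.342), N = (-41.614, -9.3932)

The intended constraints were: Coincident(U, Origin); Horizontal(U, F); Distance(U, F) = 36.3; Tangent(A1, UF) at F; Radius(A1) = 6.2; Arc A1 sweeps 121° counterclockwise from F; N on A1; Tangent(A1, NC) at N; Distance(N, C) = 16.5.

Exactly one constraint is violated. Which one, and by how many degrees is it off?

Tangent(A1, NC) at N — off by 7.30°.

U = (0.00, 0.00) ✓; U.y = 0.00, F.y = 0.00 ✓; |UF| = 36.30 ✓; ∠(QF, FU) = 90.00° ✓; |QF| = 6.200 ✓; bearing(Q→N) − bearing(Q→F) = 121.0° ✓; |QN| = 6.200 ✓; ∠(QN, NC) = 82.70° ✗; |NC| = 16.50 ✓.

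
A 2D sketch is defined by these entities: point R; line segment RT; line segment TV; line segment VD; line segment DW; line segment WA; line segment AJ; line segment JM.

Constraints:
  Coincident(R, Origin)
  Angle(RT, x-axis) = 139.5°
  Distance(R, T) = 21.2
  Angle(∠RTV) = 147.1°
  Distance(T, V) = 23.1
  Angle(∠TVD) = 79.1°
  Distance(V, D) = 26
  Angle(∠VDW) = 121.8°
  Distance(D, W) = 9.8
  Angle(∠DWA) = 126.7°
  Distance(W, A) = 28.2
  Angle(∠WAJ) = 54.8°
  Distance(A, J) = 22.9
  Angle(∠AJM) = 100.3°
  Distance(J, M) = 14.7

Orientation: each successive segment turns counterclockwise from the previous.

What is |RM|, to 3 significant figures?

32.7

R is at the origin; RT runs at 139.5° with length 21.2, so T = (-16.1, 13.8). ∠RTV = 147.1° gives TV at 172° from the x-axis; with |TV| = 23.1, V = (-39.0, 16.8). ∠TVD = 79.1° gives VD at -86.7° from the x-axis; with |VD| = 26.0, D = (-37.5, -9.13). ∠VDW = 121.8° gives DW at -28.5° from the x-axis; with |DW| = 9.8, W = (-28.9, -13.8). ∠DWA = 126.7° gives WA at 24.8° from the x-axis; with |WA| = 28.2, A = (-3.31, -1.98). ∠WAJ = 54.8° gives AJ at 150° from the x-axis; with |AJ| = 22.9, J = (-23.1, 9.47). ∠AJM = 100.3° gives JM at -130° from the x-axis; with |JM| = 14.7, M = (-32.6, -1.74). Then |RM| = |M − R| = 32.7.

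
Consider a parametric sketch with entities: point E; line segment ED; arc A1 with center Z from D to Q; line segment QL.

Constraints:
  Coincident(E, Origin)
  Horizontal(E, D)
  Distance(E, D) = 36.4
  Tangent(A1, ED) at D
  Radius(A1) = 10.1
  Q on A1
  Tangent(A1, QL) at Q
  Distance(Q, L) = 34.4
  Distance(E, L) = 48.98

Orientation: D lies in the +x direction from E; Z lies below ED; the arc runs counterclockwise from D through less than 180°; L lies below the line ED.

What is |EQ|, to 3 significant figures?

27.9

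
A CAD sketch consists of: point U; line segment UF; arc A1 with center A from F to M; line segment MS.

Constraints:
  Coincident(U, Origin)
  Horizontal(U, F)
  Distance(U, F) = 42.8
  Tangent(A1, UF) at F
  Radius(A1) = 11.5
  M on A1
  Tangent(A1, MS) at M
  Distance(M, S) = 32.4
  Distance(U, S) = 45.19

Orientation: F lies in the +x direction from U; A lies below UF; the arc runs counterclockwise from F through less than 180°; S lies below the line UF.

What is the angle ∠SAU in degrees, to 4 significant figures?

68.76°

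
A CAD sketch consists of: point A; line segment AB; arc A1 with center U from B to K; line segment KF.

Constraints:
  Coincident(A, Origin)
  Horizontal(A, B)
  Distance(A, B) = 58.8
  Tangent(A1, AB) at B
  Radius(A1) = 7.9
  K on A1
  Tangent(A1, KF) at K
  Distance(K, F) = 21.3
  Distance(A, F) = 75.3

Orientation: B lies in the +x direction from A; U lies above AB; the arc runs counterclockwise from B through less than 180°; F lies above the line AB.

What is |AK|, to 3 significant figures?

66.9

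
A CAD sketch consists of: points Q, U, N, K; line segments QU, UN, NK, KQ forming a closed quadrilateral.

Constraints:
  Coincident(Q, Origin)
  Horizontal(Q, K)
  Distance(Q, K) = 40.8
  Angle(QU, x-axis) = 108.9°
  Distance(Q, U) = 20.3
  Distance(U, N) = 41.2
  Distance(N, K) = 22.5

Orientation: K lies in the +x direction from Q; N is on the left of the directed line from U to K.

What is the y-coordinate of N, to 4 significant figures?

21.62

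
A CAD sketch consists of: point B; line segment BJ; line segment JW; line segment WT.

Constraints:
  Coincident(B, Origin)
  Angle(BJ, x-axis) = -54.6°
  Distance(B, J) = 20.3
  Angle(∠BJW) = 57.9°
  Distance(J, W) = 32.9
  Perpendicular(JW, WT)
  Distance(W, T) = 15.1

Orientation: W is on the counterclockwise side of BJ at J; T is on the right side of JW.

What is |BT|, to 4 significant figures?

39.14

B is at the origin; BJ runs at -54.6° with length 20.3, so J = 20.3·(cos -54.6°, sin -54.6°) = (11.76, -16.55). ∠BJW = 57.9°, so JW runs at -54.6° + (180° − 57.9°) = 67.50° from the x-axis; with |JW| = 32.9, W = J + 32.9·(cos 67.50°, sin 67.50°) = (24.35, 13.85). JW is perpendicular to WT; with |WT| = 15.1 on the right of JW, T = W + 15.1·(0.9239, -0.3827) = (38.30, 8.070). Then |BT| = |T − B| = 39.14.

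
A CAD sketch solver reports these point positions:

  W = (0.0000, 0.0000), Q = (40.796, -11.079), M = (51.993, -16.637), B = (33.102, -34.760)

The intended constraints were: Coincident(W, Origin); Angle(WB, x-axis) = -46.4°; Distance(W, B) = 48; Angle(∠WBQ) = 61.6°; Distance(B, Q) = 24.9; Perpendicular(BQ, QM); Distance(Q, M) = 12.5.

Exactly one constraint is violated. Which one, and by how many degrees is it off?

Perpendicular(BQ, QM) — off by 8.40°.

W = (0.00, 0.00) ✓; WB at -46.40° ✓; |WB| = 48.00 ✓; ∠WBQ = 61.60° ✓; |BQ| = 24.90 ✓; ∠(BQ, QM) = 98.40° ✗; |QM| = 12.50 ✓.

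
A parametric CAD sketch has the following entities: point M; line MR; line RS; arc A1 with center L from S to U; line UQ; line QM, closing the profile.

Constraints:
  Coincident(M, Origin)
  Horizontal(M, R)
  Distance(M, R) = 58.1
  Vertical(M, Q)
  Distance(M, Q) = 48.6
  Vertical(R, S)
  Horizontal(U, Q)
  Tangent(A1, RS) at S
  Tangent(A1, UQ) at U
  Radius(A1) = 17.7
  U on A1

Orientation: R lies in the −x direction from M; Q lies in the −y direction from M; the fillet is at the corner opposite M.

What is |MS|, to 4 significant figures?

65.81

The virtual corner opposite M is at (-58.10, -48.60). A1 meets RS tangentially, so LS is at right angles to RS and A1 meets UQ tangentially, so LU is at right angles to UQ, with radius 17.7, so the center L sits 17.7 in from both sides at L = (-40.40, -30.90). That places the tangent points at S = (-58.10, -30.90) on RS and U = (-40.40, -48.60) on UQ. Then |MS| = |S − M| = 65.81.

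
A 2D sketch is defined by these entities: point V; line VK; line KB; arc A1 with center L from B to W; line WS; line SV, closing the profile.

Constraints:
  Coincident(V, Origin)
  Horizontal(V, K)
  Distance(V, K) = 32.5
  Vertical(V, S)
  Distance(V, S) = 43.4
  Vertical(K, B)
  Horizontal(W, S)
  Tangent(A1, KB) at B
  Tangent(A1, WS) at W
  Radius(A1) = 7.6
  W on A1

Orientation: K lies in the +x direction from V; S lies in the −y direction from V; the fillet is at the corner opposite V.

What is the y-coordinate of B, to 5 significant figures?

-35.800

V is at the origin; VK is horizontal with |VK| = 32.5 and K on the +x side, so K = (32.500, 0.0000). VS is vertical with |VS| = 43.4 and S on the −y side, so S = (0.0000, -43.400). The virtual corner opposite V is at (32.500, -43.400). The tangent condition forces LB to be normal to KB and the tangent condition forces LW to be normal to WS, with radius 7.6, so the center L sits 7.6 in from both sides at L = (24.900, -35.800). That places the tangent points at B = (32.500, -35.800) on KB and W = (24.900, -43.400) on WS. So B.y = -35.800.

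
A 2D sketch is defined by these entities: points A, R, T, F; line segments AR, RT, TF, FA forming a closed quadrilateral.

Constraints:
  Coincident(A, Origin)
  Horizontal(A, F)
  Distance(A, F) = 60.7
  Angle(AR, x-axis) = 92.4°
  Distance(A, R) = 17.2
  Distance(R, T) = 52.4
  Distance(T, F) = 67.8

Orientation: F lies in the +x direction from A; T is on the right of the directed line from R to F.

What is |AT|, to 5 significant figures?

35.207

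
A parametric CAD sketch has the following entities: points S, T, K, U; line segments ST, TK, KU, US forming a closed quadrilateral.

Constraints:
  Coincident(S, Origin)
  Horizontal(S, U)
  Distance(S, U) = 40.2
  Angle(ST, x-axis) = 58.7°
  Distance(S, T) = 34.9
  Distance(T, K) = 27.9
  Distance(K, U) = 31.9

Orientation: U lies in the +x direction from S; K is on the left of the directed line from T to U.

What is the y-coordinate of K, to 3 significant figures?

31.4

S is at the origin; S and U share the same y with |SU| = 40.2 and U in +x, so U = (40.2, 0). ST runs at 58.7° with |ST| = 34.9, so T = (18.1, 29.8). K is determined by |TK| = 27.9 and |KU| = 31.9 together: it lies at the intersection of circle(T, 27.9) and circle(U, 31.9). With |TU| = 37.1, the foot of the radical line on TU is 15.3 from T and the perpendicular offset is √(27.9² − 15.3²) = 23.3. Taking the left-of-TU solution: K = (46.0, 31.4).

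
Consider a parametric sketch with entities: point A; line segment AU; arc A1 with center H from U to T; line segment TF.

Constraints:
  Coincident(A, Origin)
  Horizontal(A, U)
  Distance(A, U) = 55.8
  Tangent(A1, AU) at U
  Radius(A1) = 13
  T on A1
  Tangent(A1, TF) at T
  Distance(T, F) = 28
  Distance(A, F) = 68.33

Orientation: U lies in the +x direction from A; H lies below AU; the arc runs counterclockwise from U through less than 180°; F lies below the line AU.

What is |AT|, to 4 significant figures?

46.77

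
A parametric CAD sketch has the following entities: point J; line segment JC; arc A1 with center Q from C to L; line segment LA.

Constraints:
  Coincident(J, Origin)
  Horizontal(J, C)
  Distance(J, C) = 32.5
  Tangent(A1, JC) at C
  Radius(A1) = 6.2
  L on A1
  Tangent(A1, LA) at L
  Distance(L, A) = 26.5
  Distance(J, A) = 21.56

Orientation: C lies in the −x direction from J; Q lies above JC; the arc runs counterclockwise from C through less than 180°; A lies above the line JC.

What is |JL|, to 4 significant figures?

28.33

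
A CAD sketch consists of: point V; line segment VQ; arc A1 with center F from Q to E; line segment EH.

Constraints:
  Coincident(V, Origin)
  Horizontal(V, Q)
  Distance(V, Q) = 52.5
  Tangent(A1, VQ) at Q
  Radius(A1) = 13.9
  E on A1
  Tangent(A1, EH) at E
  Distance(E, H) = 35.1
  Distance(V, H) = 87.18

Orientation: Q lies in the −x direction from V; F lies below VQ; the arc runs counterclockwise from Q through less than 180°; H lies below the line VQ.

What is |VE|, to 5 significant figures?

66.683

V is at the origin; V and Q share the same y with |VQ| = 52.5 and Q on the −x side, so Q = (-52.500, 0.0000). Since A1 is tangent to VQ there, FQ ⟂ VQ, so F = Q + (0, -13.9) = (-52.500, -13.900). Since FE ⟂ EH (tangency), |FH| = √(13.9² + 35.1²) = 37.752 regardless of where E sits on A1. So H lies on both circle(V, 87.18) and circle(F, 37.752); the below-VQ intersection is H = (-75.243, -44.033). E is the foot of the tangent from H: E = (-65.898, -10.200).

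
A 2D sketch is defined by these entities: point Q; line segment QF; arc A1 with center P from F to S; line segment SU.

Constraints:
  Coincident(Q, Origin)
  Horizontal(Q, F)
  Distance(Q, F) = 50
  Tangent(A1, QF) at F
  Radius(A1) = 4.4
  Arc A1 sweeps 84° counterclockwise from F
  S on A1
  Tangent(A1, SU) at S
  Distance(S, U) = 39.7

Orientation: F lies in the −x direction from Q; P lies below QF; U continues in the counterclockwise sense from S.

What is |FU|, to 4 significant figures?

44.25

Q is at the origin; Q and F share the same y with |QF| = 50.0 and F on the −x side, so F = (-50.00, 0.000). A1 meets QF tangentially, so PF is at right angles to QF, so P = F + (0, -4.4) = (-50.00, -4.400). On A1, F sits at bearing 90° from P; an 84° counterclockwise sweep puts S at bearing 174°, so S = P + 4.4·(cos 174°, sin 174°) = (-54.38, -3.940). Tangency of A1 to SU means the radius PS is perpendicular to SU, so SU runs along (−sin 174°, cos 174°); with |SU| = 39.7, U = (-58.53, -43.42). Then |FU| = |U − F| = 44.25.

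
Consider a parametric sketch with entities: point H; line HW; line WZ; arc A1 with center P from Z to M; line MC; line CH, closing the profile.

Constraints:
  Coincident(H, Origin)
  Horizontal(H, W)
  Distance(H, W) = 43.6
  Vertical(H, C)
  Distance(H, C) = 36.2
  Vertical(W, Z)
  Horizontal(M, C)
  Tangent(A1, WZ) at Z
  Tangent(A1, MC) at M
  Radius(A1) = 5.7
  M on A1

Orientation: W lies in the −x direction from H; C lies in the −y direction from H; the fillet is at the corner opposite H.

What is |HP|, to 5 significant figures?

48.648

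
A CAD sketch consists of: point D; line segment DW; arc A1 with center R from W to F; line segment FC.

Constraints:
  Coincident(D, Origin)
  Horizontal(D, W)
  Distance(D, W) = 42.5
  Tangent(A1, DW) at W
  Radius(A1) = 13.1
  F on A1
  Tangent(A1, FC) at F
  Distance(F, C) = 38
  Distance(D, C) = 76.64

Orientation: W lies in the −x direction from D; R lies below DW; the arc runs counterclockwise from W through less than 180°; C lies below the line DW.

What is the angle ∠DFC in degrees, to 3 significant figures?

106°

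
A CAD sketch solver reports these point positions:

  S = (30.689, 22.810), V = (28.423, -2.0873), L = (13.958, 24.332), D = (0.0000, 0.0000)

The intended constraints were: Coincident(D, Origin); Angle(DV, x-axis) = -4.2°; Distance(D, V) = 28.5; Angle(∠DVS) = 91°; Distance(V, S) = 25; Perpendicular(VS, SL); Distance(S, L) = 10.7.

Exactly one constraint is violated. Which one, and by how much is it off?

Distance(S, L) = 10.7 — off by 6.10.

D = (0.00, 0.00) ✓; DV at -4.200° ✓; |DV| = 28.50 ✓; ∠DVS = 91.00° ✓; |VS| = 25.00 ✓; ∠(VS, SL) = 90.00° ✓; |SL| = 16.80 ✗.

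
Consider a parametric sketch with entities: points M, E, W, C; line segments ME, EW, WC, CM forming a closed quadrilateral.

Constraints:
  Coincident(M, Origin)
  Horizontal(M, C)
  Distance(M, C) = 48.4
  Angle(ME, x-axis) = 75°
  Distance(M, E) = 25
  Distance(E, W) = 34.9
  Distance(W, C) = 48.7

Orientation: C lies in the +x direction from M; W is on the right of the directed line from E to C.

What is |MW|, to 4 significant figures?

10.32

Checks: |EW| = 34.90 ✓; |WC| = 48.70 ✓.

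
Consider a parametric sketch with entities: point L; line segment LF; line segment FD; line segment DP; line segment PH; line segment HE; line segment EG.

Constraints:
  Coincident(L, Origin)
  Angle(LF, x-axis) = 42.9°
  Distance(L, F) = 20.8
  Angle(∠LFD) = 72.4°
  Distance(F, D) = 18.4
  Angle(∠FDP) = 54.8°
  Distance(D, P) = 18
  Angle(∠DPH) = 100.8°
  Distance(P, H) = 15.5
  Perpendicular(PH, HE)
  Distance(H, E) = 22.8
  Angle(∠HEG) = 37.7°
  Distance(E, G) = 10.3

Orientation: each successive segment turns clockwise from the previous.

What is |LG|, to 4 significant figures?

22.27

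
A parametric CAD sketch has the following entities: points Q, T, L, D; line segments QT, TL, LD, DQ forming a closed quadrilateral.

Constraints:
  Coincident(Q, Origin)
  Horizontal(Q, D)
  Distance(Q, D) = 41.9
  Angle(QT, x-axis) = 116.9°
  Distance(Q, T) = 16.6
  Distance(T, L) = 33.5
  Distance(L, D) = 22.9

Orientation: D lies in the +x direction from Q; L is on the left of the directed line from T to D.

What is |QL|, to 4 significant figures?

30.71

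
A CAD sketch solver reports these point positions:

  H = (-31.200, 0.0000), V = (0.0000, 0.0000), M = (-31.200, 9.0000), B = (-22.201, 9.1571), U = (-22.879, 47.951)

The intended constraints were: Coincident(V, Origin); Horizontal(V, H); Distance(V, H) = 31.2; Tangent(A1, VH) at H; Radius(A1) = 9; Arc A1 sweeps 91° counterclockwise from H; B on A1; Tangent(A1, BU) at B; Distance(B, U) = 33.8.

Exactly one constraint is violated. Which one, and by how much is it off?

Distance(B, U) = 33.8 — off by 5.00.

V = (0.00, 0.00) ✓; V.y = 0.00, H.y = 0.00 ✓; |VH| = 31.20 ✓; ∠(MH, HV) = 90.00° ✓; |MH| = 9.000 ✓; bearing(M→B) − bearing(M→H) = 91.00° ✓; |MB| = 9.000 ✓; ∠(MB, BU) = 90.00° ✓; |BU| = 38.80 ✗.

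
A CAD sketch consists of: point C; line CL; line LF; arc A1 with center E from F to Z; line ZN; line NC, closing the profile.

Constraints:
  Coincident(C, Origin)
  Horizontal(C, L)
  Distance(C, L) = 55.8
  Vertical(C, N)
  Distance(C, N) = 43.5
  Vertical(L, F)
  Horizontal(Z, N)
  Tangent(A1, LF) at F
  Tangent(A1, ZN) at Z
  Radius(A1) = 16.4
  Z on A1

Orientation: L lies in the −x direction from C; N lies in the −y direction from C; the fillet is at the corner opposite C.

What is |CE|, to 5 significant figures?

47.820

CN is vertical with |CN| = 43.5 and N on the −y side, so N = (0.0000, -43.500). The virtual corner opposite C is at (-55.800, -43.500). Since A1 is tangent to LF there, EF ⟂ LF and the tangent condition forces EZ to be normal to ZN, with radius 16.4, so the center E sits 16.4 in from both sides at E = (-39.400, -27.100). Then |CE| = |E − C| = 47.820.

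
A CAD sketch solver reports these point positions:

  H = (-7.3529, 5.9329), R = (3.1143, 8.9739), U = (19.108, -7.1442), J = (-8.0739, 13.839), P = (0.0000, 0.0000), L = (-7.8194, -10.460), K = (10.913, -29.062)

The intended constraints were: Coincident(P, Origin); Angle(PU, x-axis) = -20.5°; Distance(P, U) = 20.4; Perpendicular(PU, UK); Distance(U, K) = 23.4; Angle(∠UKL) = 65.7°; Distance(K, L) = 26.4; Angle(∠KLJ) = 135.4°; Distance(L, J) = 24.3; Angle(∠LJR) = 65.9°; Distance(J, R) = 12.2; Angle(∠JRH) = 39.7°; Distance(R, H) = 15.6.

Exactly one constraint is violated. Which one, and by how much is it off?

Distance(R, H) = 15.6 — off by 4.70.

P = (0.00, 0.00) ✓; PU at -20.50° ✓; |PU| = 20.40 ✓; ∠(PU, UK) = 90.00° ✓; |UK| = 23.40 ✓; ∠UKL = 65.70° ✓; |KL| = 26.40 ✓; ∠KLJ = 135.4° ✓; |LJ| = 24.30 ✓; ∠LJR = 65.90° ✓; |JR| = 12.20 ✓; ∠JRH = 39.70° ✓; |RH| = 10.90 ✗.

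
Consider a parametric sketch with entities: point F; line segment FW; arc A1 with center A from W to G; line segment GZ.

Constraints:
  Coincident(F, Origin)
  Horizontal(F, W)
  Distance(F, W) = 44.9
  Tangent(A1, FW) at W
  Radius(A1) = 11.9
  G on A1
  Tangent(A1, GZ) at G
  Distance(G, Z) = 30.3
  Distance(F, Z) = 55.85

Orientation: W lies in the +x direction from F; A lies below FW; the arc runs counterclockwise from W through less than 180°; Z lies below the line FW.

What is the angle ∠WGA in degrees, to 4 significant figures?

42.63°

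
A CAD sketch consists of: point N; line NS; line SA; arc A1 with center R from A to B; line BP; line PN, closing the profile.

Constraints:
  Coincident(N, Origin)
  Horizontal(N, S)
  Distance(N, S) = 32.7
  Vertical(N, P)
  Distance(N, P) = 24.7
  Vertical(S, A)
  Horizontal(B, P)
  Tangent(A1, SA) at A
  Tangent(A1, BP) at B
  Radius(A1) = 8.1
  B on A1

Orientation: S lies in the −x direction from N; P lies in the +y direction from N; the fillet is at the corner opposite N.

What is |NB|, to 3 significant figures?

34.9

N is at the origin; NS is horizontal with |NS| = 32.7 and S on the −x side, so S = (-32.7, 0.00). N and P share the same x with |NP| = 24.7 and P on the +y side, so P = (0.00, 24.7). The virtual corner opposite N is at (-32.7, 24.7). A1 meets SA tangentially, so RA is at right angles to SA and the tangent condition forces RB to be normal to BP, with radius 8.1, so the center R sits 8.1 in from both sides at R = (-24.6, 16.6). That places the tangent points at A = (-32.7, 16.6) on SA and B = (-24.6, 24.7) on BP. Then |NB| = |B − N| = 34.9.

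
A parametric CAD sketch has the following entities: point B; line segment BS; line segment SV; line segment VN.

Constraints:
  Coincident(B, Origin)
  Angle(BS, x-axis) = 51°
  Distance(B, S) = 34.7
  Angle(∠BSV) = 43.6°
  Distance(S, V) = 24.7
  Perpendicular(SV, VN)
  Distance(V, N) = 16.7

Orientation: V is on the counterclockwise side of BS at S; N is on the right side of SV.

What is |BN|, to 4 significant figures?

40.63

B is at the origin; BS runs at 51.0° with length 34.7, so S = 34.7·(cos 51.0°, sin 51.0°) = (21.84, 26.97). ∠BSV = 43.6°, so SV runs at 51.0° + (180° − 43.6°) = 187.4° from the x-axis; with |SV| = 24.7, V = S + 24.7·(cos 187.4°, sin 187.4°) = (-2.657, 23.79). SV is perpendicular to VN; with |VN| = 16.7 on the right of SV, N = V + 16.7·(-0.1288, 0.9917) = (-4.808, 40.35). Then |BN| = |N − B| = 40.63.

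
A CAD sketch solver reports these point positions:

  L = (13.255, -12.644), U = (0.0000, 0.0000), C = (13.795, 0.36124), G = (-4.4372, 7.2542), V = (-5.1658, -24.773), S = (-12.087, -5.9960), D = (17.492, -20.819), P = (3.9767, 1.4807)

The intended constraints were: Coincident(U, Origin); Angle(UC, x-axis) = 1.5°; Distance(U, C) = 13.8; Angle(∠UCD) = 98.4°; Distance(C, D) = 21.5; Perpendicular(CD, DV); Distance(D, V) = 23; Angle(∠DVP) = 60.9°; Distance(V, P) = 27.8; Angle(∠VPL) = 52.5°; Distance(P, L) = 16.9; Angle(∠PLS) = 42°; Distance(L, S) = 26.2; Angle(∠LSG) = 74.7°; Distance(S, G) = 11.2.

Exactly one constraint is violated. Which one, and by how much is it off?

Distance(S, G) = 11.2 — off by 4.10.

U = (0.00, 0.00) ✓; UC at 1.500° ✓; |UC| = 13.80 ✓; ∠UCD = 98.40° ✓; |CD| = 21.50 ✓; ∠(CD, DV) = 90.00° ✓; |DV| = 23.00 ✓; ∠DVP = 60.90° ✓; |VP| = 27.80 ✓; ∠VPL = 52.50° ✓; |PL| = 16.90 ✓; ∠PLS = 42.00° ✓; |LS| = 26.20 ✓; ∠LSG = 74.70° ✓; |SG| = 15.30 ✗.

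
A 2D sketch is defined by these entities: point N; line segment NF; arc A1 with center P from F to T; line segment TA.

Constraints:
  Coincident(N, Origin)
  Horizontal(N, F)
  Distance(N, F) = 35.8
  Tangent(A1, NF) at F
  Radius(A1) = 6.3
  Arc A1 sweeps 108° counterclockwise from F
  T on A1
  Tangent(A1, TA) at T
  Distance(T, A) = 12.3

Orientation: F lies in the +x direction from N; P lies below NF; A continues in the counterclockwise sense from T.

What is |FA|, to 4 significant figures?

20.06

On A1, F sits at bearing 90° from P; a 108° counterclockwise sweep puts T at bearing 198°, so T = P + 6.3·(cos 198°, sin 198°) = (29.81, -8.247). Tangency of A1 to TA means the radius PT is perpendicular to TA, so TA runs along (−sin 198°, cos 198°); with |TA| = 12.3, A = (33.61, -19.94). Then |FA| = |A − F| = 20.06.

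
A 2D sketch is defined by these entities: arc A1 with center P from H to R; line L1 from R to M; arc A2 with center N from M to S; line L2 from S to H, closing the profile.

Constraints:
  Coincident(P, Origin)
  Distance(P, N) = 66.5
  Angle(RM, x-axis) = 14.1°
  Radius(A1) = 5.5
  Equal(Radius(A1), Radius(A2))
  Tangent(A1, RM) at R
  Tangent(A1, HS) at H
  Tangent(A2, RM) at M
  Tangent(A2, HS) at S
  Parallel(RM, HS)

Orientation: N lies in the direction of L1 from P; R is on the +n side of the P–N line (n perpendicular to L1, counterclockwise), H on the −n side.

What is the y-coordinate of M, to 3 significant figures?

21.5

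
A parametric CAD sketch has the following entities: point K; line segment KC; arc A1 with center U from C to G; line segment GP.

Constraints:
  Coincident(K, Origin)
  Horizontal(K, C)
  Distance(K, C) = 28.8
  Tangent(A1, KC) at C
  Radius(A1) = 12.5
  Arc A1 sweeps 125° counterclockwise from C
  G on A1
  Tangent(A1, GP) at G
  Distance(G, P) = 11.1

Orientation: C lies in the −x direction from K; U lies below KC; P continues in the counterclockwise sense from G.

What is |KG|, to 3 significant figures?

43.7

K is at the origin; K and C share the same y with |KC| = 28.8 and C on the −x side, so C = (-28.8, 0.00). The tangent condition forces UC to be normal to KC, so U = C + (0, -12.5) = (-28.8, -12.5). On A1, C sits at bearing 90° from U; a 125° counterclockwise sweep puts G at bearing 215°, so G = U + 12.5·(cos 215°, sin 215°) = (-39.0, -19.7). Then |KG| = |G − K| = 43.7.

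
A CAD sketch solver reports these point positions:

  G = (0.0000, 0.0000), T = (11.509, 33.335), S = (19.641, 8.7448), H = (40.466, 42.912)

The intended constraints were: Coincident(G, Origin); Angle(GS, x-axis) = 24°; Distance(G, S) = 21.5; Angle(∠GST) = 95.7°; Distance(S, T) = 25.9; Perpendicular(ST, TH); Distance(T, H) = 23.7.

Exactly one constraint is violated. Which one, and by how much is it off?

Distance(T, H) = 23.7 — off by 6.80.

G = (0.00, 0.00) ✓; GS at 24.00° ✓; |GS| = 21.50 ✓; ∠GST = 95.70° ✓; |ST| = 25.90 ✓; ∠(ST, TH) = 90.00° ✓; |TH| = 30.50 ✗.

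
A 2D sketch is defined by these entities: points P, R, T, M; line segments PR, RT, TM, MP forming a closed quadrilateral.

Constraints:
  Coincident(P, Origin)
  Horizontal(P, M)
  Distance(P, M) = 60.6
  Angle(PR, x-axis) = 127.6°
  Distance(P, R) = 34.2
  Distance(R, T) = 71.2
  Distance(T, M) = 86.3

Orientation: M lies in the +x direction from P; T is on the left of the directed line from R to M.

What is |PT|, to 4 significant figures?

84.12

Checks: |RT| = 71.20 ✓; |TM| = 86.30 ✓.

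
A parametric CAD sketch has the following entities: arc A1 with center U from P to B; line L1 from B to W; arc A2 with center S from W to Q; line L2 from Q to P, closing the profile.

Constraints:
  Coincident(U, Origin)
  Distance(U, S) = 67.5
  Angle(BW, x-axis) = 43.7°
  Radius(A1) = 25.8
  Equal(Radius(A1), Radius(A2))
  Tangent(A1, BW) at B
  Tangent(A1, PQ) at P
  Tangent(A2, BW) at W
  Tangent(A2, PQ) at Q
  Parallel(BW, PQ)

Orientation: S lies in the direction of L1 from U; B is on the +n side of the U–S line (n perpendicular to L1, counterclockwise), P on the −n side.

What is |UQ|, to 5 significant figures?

72.263

The slot axis is L1's direction at 43.7°, so u = (cos 43.7°, sin 43.7°) = (0.72297, 0.69088) and n = (−sin 43.7°, cos 43.7°) = (-0.69088, 0.72297). U is at the origin and S lies 67.5 along u from U, so S = 67.5·u = (48.800, 46.635). Tangency of A1 to both parallel lines with radius 25.8 puts B and P at U ± 25.8·n: B = (-17.825, 18.653), P = (17.825, -18.653). Equal radii place W and Q the same way about S: W = S + 25.8·n = (30.976, 65.287), Q = S − 25.8·n = (66.625, 27.982). Then |UQ| = |Q − U| = 72.263.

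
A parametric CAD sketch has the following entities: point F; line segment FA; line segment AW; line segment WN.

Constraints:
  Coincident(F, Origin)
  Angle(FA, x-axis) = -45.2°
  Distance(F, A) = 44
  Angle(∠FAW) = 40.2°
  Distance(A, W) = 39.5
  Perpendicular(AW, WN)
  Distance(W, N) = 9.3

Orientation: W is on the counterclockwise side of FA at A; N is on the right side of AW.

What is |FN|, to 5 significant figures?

38.158

F is at the origin; FA runs at -45.2° with length 44.0, so A = 44.0·(cos -45.2°, sin -45.2°) = (31.004, -31.221). ∠FAW = 40.2°, so AW runs at -45.2° + (180° − 40.2°) = 94.600° from the x-axis; with |AW| = 39.5, W = A + 39.5·(cos 94.600°, sin 94.600°) = (27.836, 8.1517). AW is perpendicular to WN; with |WN| = 9.3 on the right of AW, N = W + 9.3·(0.99678, 0.080199) = (37.106, 8.8975). Then |FN| = |N − F| = 38.158.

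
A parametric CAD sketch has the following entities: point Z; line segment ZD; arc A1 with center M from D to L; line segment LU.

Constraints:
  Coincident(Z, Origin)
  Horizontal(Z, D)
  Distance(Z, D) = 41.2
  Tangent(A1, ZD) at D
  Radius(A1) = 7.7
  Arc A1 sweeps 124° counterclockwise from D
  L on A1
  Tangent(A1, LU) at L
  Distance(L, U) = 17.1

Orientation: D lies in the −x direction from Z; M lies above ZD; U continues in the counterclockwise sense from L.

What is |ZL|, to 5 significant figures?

36.828

Z is at the origin; Z and D share the same y with |ZD| = 41.2 and D on the −x side, so D = (-41.200, 0.0000). Tangency of A1 to ZD means the radius MD is perpendicular to ZD, so M = D + (0, 7.7) = (-41.200, 7.7000). On A1, D sits at bearing -90° from M; a 124° counterclockwise sweep puts L at bearing 34°, so L = M + 7.7·(cos 34°, sin 34°) = (-34.816, 12.006). Then |ZL| = |L − Z| = 36.828.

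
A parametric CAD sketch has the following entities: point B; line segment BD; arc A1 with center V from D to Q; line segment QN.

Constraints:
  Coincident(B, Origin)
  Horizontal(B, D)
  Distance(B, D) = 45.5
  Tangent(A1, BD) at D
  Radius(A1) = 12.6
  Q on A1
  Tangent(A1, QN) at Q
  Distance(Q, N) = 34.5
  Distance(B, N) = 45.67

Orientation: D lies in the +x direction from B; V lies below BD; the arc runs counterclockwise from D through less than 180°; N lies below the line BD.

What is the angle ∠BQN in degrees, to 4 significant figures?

82.61°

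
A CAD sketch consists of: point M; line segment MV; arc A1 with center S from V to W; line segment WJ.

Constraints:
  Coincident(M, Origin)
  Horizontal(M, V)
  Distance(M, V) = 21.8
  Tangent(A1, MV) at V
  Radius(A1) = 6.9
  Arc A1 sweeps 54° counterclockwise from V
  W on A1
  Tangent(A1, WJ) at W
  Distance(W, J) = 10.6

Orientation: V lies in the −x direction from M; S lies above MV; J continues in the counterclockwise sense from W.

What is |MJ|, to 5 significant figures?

15.171

On A1, V sits at bearing -90° from S; a 54° counterclockwise sweep puts W at bearing -36°, so W = S + 6.9·(cos -36°, sin -36°) = (-16.218, 2.8443). The tangent condition forces SW to be normal to WJ, so WJ runs along (−sin -36°, cos -36°); with |WJ| = 10.6, J = (-9.9873, 11.420). Then |MJ| = |J − M| = 15.171.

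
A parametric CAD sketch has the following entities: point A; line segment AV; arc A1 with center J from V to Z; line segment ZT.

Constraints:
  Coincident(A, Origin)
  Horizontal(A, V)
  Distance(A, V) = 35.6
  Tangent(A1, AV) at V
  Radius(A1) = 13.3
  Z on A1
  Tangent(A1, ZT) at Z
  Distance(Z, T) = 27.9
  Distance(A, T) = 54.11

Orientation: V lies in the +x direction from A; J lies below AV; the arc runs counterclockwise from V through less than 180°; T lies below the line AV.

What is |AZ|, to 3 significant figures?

28.8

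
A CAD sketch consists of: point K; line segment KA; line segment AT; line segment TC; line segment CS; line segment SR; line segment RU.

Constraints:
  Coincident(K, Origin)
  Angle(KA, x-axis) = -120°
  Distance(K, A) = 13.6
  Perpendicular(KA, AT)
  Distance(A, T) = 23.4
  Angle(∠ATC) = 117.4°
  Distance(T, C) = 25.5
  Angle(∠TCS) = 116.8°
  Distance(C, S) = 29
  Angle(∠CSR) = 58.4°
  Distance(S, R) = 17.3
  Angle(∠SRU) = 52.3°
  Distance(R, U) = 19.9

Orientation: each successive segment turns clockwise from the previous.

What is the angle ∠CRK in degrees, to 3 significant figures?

107°

K is at the origin; KA runs at -120.0° with length 13.6, so A = (-6.80, -11.8). KA ⟂ AT, so AT runs at 150°; with |AT| = 23.4, T = (-27.1, -0.0779). ∠ATC = 117.4° gives TC at 87.4° from the x-axis; with |TC| = 25.5, C = (-25.9, 25.4). ∠TCS = 116.8° gives CS at 24.2° from the x-axis; with |CS| = 29.0, S = (0.543, 37.3). ∠CSR = 58.4° gives SR at -97.4° from the x-axis; with |SR| = 17.3, R = (-1.68, 20.1). Then cos ∠CRK = RC·RK / (|RC||RK|), giving 107°.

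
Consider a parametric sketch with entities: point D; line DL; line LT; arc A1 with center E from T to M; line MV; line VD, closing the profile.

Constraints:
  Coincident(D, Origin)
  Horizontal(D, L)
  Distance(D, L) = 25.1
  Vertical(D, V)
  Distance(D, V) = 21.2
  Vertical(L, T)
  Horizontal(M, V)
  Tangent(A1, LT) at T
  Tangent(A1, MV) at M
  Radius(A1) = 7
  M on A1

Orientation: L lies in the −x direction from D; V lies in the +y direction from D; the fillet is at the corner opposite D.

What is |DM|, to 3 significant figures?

27.9

D is at the origin; DL is horizontal with |DL| = 25.1 and L on the −x side, so L = (-25.1, 0.00). DV is vertical with |DV| = 21.2 and V on the +y side, so V = (0.00, 21.2). The virtual corner opposite D is at (-25.1, 21.2). Tangency of A1 to LT means the radius ET is perpendicular to LT and since A1 is tangent to MV there, EM ⟂ MV, with radius 7.0, so the center E sits 7.0 in from both sides at E = (-18.1, 14.2). That places the tangent points at T = (-25.1, 14.2) on LT and M = (-18.1, 21.2) on MV. Then |DM| = |M − D| = 27.9.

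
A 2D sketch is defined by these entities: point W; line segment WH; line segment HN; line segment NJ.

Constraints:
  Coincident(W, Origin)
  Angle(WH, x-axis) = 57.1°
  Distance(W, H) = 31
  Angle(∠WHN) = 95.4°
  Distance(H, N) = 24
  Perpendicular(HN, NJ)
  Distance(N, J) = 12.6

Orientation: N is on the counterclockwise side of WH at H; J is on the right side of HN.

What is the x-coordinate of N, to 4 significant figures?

-1.996

W is at the origin; WH runs at 57.1° with length 31.0, so H = 31.0·(cos 57.1°, sin 57.1°) = (16.84, 26.03). ∠WHN = 95.4°, so HN runs at 57.1° + (180° − 95.4°) = 141.7° from the x-axis; with |HN| = 24.0, N = H + 24.0·(cos 141.7°, sin 141.7°) = (-1.996, 40.90). So N.x = -1.996.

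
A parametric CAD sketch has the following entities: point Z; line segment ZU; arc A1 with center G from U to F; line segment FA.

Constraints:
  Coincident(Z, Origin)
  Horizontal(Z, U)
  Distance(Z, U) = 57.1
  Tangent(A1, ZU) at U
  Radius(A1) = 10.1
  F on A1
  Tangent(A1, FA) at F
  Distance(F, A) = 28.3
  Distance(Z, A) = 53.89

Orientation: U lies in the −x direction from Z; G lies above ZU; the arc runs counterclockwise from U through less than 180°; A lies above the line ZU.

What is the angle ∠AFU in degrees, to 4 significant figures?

141.7°

Z is at the origin; Z and U share the same y with |ZU| = 57.1 and U on the −x side, so U = (-57.10, 0.000). Tangency of A1 to ZU means the radius GU is perpendicular to ZU, so G = U + (0, 10.1) = (-57.10, 10.10). Since GF ⟂ FA (tangency), |GA| = √(10.1² + 28.3²) = 30.05 regardless of where F sits on A1. So A lies on both circle(Z, 53.89) and circle(G, 30.05); the above-ZU intersection is A = (-40.72, 35.29). F is the foot of the tangent from A: F = (-47.27, 7.762).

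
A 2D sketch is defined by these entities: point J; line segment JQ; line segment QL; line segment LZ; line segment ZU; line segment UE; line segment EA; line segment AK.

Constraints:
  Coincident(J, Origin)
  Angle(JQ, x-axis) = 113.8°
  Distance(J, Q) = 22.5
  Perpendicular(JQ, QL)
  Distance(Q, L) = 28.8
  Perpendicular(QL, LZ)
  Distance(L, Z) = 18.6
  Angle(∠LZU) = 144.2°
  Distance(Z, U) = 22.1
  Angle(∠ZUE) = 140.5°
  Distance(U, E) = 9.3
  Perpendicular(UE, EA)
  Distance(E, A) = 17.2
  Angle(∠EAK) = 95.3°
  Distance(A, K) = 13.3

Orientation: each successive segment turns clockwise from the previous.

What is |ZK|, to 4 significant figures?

13.82

The perpendicularity gives EA at right angles to UE, so EA runs at 128.5°; with |EA| = 17.2, A = (2.197, 1.245). ∠EAK = 95.3° gives AK at 43.80° from the x-axis; with |AK| = 13.3, K = (11.80, 10.45). Then |ZK| = |K − Z| = 13.82.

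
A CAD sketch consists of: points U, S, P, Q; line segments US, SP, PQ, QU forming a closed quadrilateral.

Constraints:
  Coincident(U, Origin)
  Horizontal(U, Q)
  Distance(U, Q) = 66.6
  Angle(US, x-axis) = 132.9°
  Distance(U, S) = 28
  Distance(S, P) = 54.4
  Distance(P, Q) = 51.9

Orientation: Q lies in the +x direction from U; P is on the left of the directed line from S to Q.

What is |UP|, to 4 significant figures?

50.42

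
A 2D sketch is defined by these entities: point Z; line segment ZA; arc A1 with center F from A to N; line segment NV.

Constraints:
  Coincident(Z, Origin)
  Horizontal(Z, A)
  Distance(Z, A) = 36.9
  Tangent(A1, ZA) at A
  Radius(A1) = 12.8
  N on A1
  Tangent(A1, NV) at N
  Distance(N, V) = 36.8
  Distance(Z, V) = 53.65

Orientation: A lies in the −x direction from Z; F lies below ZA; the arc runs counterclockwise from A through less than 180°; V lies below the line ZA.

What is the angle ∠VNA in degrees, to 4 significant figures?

114.3°

Checks: |FN| = 12.80 ✓; ∠(FN, NV) = 90.00° ✓; |NV| = 36.80 ✓; |ZV| = 53.65 ✓.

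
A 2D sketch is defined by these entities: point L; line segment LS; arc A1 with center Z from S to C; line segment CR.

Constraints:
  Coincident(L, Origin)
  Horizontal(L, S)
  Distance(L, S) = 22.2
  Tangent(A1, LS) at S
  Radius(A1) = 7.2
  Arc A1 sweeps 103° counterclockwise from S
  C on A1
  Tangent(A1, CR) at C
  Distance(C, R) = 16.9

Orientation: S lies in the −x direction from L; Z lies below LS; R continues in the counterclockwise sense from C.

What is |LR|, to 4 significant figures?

35.85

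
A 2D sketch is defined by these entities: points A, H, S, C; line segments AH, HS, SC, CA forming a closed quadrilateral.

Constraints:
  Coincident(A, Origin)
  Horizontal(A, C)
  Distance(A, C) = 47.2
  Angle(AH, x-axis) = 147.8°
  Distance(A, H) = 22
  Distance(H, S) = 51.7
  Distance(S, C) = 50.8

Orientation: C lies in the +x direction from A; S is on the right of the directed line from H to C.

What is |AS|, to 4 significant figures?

33.51

Checks: |HS| = 51.70 ✓; |SC| = 50.80 ✓.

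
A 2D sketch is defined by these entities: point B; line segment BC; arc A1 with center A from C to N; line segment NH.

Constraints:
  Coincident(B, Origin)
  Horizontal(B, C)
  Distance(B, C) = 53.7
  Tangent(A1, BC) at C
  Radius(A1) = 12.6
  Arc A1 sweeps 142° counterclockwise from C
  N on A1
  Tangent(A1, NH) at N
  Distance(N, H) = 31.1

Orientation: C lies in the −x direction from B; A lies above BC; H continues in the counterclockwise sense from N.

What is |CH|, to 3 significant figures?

44.9

On A1, C sits at bearing -90° from A; a 142° counterclockwise sweep puts N at bearing 52°, so N = A + 12.6·(cos 52°, sin 52°) = (-45.9, 22.5). A1 meets NH tangentially, so AN is at right angles to NH, so NH runs along (−sin 52°, cos 52°); with |NH| = 31.1, H = (-70.4, 41.7). Then |CH| = |H − C| = 44.9.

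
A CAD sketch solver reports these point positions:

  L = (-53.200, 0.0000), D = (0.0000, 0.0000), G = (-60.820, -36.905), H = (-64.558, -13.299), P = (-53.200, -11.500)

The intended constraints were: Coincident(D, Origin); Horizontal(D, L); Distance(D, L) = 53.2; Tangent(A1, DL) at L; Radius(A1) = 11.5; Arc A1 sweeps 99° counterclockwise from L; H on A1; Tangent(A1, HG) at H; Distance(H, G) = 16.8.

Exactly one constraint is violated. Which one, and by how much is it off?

Distance(H, G) = 16.8 — off by 7.10.

D = (0.00, 0.00) ✓; D.y = 0.00, L.y = 0.00 ✓; |DL| = 53.20 ✓; ∠(PL, LD) = 90.00° ✓; |PL| = 11.50 ✓; bearing(P→H) − bearing(P→L) = 99.00° ✓; |PH| = 11.50 ✓; ∠(PH, HG) = 90.00° ✓; |HG| = 23.90 ✗.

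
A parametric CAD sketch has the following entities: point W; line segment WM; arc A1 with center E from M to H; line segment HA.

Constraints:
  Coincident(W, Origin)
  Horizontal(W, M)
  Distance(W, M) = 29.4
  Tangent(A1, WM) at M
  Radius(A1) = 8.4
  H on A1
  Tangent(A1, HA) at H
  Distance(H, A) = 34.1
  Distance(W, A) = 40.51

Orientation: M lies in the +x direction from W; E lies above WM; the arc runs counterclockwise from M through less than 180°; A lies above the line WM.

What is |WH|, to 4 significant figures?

38.19

W is at the origin; W and M share the same y with |WM| = 29.4 and M on the +x side, so M = (29.40, 0.000). The tangent condition forces EM to be normal to WM, so E = M + (0, 8.4) = (29.40, 8.400). Since EH ⟂ HA (tangency), |EA| = √(8.4² + 34.1²) = 35.12 regardless of where H sits on A1. So A lies on both circle(W, 40.51) and circle(E, 35.12); the above-WM intersection is A = (11.76, 38.77). H is the foot of the tangent from A: H = (35.44, 14.23).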